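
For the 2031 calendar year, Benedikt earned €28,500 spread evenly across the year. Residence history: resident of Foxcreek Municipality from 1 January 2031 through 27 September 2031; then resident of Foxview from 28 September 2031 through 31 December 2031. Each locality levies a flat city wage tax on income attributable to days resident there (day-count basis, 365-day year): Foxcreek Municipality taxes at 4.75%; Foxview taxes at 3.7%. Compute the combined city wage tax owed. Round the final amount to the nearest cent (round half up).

Foxcreek Municipality, 1 January – 27 September 2031: 270 days → €28,500 × 4.75% × 270/365 = €1,001.4041
Foxview, 28 September – 31 December 2031: 95 days → €28,500 × 3.7% × 95/365 = €274.4589
Total = €1,275.8630

€1,275.86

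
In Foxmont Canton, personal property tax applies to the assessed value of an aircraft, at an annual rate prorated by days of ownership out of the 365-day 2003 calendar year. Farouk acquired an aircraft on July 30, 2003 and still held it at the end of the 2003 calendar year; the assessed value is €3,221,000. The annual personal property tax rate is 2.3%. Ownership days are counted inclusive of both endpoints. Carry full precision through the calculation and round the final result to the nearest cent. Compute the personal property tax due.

Days held (July 30 – December 31, 2003): 155 out of 365
Tax = €3,221,000 × 2.3% × 155/365 = €31,459.9041

€31,459.90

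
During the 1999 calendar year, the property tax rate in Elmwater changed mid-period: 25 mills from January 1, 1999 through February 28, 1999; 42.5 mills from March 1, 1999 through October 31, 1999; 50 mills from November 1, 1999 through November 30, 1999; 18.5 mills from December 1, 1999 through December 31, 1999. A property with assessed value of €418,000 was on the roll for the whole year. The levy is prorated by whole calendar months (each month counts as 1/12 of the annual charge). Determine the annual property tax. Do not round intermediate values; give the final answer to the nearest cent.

January 1 – February 28, 1999: 2 months at 25 mills → €418,000 × 2.5% × 2/12 = €1,741.6667
March 1 – October 31, 1999: 8 months at 42.5 mills → €418,000 × 4.25% × 8/12 = €11,843.3333
November 1 – November 30, 1999: 1 month at 50 mills → €418,000 × 5% × 1/12 = €1,741.6667
December 1 – December 31, 1999: 1 month at 18.5 mills → €418,000 × 1.85% × 1/12 = €644.4167
Total = €15,971.0833

€15,971.08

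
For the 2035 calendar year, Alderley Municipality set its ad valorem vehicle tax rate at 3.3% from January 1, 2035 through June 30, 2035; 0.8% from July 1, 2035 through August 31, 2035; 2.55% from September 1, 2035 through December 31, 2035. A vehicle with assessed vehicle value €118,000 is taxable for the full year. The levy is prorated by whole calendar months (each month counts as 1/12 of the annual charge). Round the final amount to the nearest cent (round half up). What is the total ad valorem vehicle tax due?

€3,107.33

January 1 – June 30, 2035: 6 months at 3.3% → €118,000 × 3.3% × 6/12 = €1,947.0000
July 1 – August 31, 2035: 2 months at 0.8% → €118,000 × 0.8% × 2/12 = €157.3333
September 1 – December 31, 2035: 4 months at 2.55% → €118,000 × 2.55% × 4/12 = €1,003.0000
Total = €3,107.3333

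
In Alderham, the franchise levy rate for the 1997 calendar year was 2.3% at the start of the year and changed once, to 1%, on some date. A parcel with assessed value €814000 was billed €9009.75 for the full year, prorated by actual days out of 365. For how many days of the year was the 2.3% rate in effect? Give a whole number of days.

30 days

Let d = days at the first rate; then 365 − d days at the second rate.
€814000 × [2.3%·d + 1%·(365−d)] / 365 = €9009.75
Solving gives d = 30, so the new rate took effect on January 31, 1997.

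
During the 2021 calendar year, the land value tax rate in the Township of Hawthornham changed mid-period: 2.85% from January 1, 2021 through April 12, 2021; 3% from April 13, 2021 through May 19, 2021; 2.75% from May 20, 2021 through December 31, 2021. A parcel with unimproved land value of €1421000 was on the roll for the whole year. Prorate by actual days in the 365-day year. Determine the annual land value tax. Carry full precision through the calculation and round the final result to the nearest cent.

€39834.72

January 1 – April 12, 2021: 102 days at 2.85% → €1421000 × 2.85% × 102/365 = €11317.3890
April 13 – May 19, 2021: 37 days at 3% → €1421000 × 3% × 37/365 = €4321.3973
May 20 – December 31, 2021: 226 days at 2.75% → €1421000 × 2.75% × 226/365 = €24195.9315
Total = €39834.7178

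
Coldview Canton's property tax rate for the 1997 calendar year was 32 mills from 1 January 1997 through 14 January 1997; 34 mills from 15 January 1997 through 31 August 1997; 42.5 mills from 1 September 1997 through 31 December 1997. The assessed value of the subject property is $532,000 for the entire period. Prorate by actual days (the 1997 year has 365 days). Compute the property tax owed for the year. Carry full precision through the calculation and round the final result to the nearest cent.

$19,558.65

1 January – 14 January 1997: 14 days at 32 mills → $532,000 × 3.2% × 14/365 = $652.9753
15 January – 31 August 1997: 229 days at 34 mills → $532,000 × 3.4% × 229/365 = $11,348.3616
1 September – 31 December 1997: 122 days at 42.5 mills → $532,000 × 4.25% × 122/365 = $7,557.3151
Total = $19,558.6521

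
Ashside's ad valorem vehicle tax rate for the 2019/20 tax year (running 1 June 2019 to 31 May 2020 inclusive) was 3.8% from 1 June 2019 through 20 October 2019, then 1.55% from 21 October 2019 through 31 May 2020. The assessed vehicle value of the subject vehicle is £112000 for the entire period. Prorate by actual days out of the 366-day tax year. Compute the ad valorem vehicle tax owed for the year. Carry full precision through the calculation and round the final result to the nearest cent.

£2713.70

1 June – 20 October 2019: 142 days at 3.8% → £112000 × 3.8% × 142/366 = £1651.2350
21 October 2019 – 31 May 2020: 224 days at 1.55% → £112000 × 1.55% × 224/366 = £1062.4699
Total = £2713.7049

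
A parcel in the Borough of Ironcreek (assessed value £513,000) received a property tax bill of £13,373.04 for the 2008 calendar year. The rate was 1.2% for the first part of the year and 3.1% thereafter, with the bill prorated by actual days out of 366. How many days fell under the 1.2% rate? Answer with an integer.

Let d = days at the first rate; then 366 − d days at the second rate.
£513,000 × [1.2%·d + 3.1%·(366−d)] / 366 = £13,373.04
Solving gives d = 95, so the new rate took effect on 5 April 2008.

95 days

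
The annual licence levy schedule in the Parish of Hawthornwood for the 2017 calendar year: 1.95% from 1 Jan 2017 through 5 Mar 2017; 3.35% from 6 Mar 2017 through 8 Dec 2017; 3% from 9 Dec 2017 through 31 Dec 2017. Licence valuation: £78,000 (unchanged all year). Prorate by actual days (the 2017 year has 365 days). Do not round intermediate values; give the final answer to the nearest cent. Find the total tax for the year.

1 Jan – 5 Mar 2017: 64 days at 1.95% → £78,000 × 1.95% × 64/365 = £266.6959
6 Mar – 8 Dec 2017: 278 days at 3.35% → £78,000 × 3.35% × 278/365 = £1,990.1753
9 Dec – 31 Dec 2017: 23 days at 3% → £78,000 × 3% × 23/365 = £147.4521
Total = £2,404.3233

£2,404.32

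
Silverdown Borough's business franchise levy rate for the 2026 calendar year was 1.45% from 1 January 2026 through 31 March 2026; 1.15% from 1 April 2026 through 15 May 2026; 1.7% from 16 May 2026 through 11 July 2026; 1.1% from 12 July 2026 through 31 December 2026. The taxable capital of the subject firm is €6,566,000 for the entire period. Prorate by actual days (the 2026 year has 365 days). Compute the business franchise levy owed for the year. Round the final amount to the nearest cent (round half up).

€84,449.55

1 January – 31 March 2026: 90 days at 1.45% → €6,566,000 × 1.45% × 90/365 = €23,475.6986
1 April – 15 May 2026: 45 days at 1.15% → €6,566,000 × 1.15% × 45/365 = €9,309.3288
16 May – 11 July 2026: 57 days at 1.7% → €6,566,000 × 1.7% × 57/365 = €17,431.3808
12 July – 31 December 2026: 173 days at 1.1% → €6,566,000 × 1.1% × 173/365 = €34,233.1452
Total = €84,449.5534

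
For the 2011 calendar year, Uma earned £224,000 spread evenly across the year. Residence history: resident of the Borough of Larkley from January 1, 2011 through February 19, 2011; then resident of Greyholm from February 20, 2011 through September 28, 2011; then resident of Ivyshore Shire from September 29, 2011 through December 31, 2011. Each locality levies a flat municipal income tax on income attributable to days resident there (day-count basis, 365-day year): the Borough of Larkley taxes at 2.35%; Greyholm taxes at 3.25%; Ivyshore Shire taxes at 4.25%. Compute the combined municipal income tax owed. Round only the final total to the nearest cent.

The Borough of Larkley, January 1 – February 19, 2011: 50 days → £224,000 × 2.35% × 50/365 = £721.0959
Greyholm, February 20 – September 28, 2011: 221 days → £224,000 × 3.25% × 221/365 = £4,407.8904
Ivyshore Shire, September 29 – December 31, 2011: 94 days → £224,000 × 4.25% × 94/365 = £2,451.7260
Total = £7,580.7123

£7,580.71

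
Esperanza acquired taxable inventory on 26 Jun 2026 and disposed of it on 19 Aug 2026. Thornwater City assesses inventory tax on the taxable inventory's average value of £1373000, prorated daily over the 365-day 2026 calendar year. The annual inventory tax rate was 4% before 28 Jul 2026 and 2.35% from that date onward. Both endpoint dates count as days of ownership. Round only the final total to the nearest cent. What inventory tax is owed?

£6848.07

26 Jun – 27 Jul 2026: 32 days at 4% → £1373000 × 4% × 32/365 = £4814.9041
28 Jul – 19 Aug 2026: 23 days at 2.35% → £1373000 × 2.35% × 23/365 = £2033.1685
Total = £6848.0726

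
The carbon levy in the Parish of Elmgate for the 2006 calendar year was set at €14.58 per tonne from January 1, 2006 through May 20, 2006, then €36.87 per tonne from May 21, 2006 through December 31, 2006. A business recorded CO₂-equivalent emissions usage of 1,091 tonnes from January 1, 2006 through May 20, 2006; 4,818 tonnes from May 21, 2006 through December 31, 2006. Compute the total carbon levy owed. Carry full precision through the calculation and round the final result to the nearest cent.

January 1 – May 20, 2006: 1,091 tonnes at €14.58/tonne → €15906.78
May 21 – December 31, 2006: 4,818 tonnes at €36.87/tonne → €177639.66

€193546.44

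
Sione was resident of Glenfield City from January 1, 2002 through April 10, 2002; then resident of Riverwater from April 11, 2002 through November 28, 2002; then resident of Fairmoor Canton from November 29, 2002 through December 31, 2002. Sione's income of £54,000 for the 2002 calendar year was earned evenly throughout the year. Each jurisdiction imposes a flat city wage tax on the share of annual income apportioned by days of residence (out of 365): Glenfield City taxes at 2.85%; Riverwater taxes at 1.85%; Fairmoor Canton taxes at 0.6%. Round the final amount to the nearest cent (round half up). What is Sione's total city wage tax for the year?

£1,085.92

Glenfield City, January 1 – April 10, 2002: 100 days → £54,000 × 2.85% × 100/365 = £421.6438
Riverwater, April 11 – November 28, 2002: 232 days → £54,000 × 1.85% × 232/365 = £634.9808
Fairmoor Canton, November 29 – December 31, 2002: 33 days → £54,000 × 0.6% × 33/365 = £29.2932
Total = £1,085.9178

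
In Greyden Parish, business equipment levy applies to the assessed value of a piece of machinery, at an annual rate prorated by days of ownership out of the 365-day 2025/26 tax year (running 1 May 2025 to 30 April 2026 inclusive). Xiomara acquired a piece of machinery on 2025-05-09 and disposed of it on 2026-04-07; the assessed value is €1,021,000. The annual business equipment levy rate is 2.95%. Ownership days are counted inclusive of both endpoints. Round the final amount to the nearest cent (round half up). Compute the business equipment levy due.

€27,561.41

Days held (2025-05-09 to 2026-04-07): 334 out of 365
Tax = €1,021,000 × 2.95% × 334/365 = €27,561.4055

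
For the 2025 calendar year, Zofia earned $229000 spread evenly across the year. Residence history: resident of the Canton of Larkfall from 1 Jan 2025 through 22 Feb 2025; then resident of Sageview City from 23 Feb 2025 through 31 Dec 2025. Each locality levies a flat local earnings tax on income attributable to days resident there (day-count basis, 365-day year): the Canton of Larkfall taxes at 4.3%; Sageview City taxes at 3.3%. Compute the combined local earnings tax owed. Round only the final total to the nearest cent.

$7889.52

The Canton of Larkfall, 1 Jan – 22 Feb 2025: 53 days → $229000 × 4.3% × 53/365 = $1429.8384
Sageview City, 23 Feb – 31 Dec 2025: 312 days → $229000 × 3.3% × 312/365 = $6459.6822
Total = $7889.5205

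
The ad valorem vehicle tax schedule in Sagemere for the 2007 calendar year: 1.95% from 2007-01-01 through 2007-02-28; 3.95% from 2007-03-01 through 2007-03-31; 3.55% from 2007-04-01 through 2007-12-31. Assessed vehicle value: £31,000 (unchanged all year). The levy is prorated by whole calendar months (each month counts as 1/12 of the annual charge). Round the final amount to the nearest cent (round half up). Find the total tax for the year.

£1,028.17

2007-01-01 to 2007-02-28: 2 months at 1.95% → £31,000 × 1.95% × 2/12 = £100.7500
2007-03-01 to 2007-03-31: 1 month at 3.95% → £31,000 × 3.95% × 1/12 = £102.0417
2007-04-01 to 2007-12-31: 9 months at 3.55% → £31,000 × 3.55% × 9/12 = £825.3750
Total = £1,028.1667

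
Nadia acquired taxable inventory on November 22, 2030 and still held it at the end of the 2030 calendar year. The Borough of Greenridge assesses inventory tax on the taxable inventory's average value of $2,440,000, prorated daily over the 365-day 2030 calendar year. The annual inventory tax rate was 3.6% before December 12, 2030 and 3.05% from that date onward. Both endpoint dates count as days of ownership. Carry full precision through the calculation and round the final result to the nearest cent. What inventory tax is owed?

$8,890.96

November 22 – December 11, 2030: 20 days at 3.6% → $2,440,000 × 3.6% × 20/365 = $4,813.1507
December 12 – December 31, 2030: 20 days at 3.05% → $2,440,000 × 3.05% × 20/365 = $4,077.8082
Total = $8,890.9589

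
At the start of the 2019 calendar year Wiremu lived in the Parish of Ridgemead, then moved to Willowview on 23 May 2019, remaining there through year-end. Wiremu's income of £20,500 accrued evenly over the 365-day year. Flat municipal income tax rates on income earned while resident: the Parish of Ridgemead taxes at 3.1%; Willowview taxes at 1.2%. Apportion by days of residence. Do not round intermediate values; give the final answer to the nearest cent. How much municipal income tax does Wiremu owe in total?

£397.53

The Parish of Ridgemead, 1 January – 22 May 2019: 142 days → £20,500 × 3.1% × 142/365 = £247.2356
Willowview, 23 May – 31 December 2019: 223 days → £20,500 × 1.2% × 223/365 = £150.2959
Total = £397.5315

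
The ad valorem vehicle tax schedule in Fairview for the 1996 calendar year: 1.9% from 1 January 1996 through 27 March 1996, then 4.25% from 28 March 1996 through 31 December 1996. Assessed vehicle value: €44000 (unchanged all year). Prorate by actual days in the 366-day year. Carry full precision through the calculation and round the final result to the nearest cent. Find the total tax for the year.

1 January – 27 March 1996: 87 days at 1.9% → €44000 × 1.9% × 87/366 = €198.7213
28 March – 31 December 1996: 279 days at 4.25% → €44000 × 4.25% × 279/366 = €1425.4918
Total = €1624.2131

€1624.21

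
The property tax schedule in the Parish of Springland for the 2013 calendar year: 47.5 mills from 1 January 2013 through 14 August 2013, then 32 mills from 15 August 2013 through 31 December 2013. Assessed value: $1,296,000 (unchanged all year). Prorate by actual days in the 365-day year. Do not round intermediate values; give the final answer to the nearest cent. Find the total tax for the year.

1 January – 14 August 2013: 226 days at 47.5 mills → $1,296,000 × 4.75% × 226/365 = $38,116.6027
15 August – 31 December 2013: 139 days at 32 mills → $1,296,000 × 3.2% × 139/365 = $15,793.4466
Total = $53,910.0493

$53,910.05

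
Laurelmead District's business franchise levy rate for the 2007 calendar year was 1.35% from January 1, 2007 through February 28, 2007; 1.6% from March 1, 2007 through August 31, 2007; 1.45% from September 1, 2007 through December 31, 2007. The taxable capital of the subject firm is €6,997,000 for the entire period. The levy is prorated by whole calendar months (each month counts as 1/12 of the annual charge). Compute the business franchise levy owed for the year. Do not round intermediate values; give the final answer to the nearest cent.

€105,538.08

January 1 – February 28, 2007: 2 months at 1.35% → €6,997,000 × 1.35% × 2/12 = €15,743.2500
March 1 – August 31, 2007: 6 months at 1.6% → €6,997,000 × 1.6% × 6/12 = €55,976.0000
September 1 – December 31, 2007: 4 months at 1.45% → €6,997,000 × 1.45% × 4/12 = €33,818.8333
Total = €105,538.0833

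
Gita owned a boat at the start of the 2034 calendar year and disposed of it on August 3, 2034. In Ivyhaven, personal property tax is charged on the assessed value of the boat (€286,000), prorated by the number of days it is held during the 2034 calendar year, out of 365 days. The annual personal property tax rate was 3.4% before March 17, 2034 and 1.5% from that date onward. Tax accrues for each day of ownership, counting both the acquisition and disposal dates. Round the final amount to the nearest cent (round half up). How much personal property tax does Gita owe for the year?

January 1 – March 16, 2034: 75 days at 3.4% → €286,000 × 3.4% × 75/365 = €1,998.0822
March 17 – August 3, 2034: 140 days at 1.5% → €286,000 × 1.5% × 140/365 = €1,645.4795
Total = €3,643.5616

€3,643.56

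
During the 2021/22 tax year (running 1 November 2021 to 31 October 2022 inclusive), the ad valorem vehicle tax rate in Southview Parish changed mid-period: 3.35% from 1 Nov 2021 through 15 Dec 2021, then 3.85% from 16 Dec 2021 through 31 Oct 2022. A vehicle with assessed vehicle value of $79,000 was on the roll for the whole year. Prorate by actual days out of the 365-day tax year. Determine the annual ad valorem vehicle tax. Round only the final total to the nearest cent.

1 Nov – 15 Dec 2021: 45 days at 3.35% → $79,000 × 3.35% × 45/365 = $326.2808
16 Dec 2021 – 31 Oct 2022: 320 days at 3.85% → $79,000 × 3.85% × 320/365 = $2,666.5205
Total = $2,992.8014

$2,992.80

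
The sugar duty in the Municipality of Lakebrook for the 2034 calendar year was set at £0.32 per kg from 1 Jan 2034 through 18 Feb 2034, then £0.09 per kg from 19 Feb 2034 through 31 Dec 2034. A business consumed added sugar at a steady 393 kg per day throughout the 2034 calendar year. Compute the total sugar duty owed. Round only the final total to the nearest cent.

1 Jan – 18 Feb 2034: 49 days × 393 kg/day = 19,257 kg at £0.32/kg → £6162.24
19 Feb – 31 Dec 2034: 316 days × 393 kg/day = 124,188 kg at £0.09/kg → £11176.92

£17339.16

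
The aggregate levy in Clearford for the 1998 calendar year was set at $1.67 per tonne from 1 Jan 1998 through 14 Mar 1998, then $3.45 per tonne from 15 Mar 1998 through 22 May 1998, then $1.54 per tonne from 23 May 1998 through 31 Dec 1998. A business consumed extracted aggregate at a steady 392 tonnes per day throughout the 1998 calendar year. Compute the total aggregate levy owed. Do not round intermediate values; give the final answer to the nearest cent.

$275,724.96

1 Jan – 14 Mar 1998: 73 days × 392 tonnes/day = 28,616 tonnes at $1.67/tonne → $47,788.72
15 Mar – 22 May 1998: 69 days × 392 tonnes/day = 27,048 tonnes at $3.45/tonne → $93,315.60
23 May – 31 Dec 1998: 223 days × 392 tonnes/day = 87,416 tonnes at $1.54/tonne → $134,620.64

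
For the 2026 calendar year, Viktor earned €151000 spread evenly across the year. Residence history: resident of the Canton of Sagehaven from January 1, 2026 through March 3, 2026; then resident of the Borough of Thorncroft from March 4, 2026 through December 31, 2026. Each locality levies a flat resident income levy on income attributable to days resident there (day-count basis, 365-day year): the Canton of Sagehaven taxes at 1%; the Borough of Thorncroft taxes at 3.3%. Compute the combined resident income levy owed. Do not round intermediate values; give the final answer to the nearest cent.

€4393.07

The Canton of Sagehaven, January 1 – March 3, 2026: 62 days → €151000 × 1% × 62/365 = €256.4932
The Borough of Thorncroft, March 4 – December 31, 2026: 303 days → €151000 × 3.3% × 303/365 = €4136.5726
Total = €4393.0658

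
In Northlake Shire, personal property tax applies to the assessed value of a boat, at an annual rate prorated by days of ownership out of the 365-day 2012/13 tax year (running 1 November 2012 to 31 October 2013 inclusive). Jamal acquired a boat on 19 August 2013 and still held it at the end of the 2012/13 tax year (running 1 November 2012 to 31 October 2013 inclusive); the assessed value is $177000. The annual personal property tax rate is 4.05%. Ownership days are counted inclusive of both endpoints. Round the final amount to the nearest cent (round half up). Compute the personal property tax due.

$1453.34

Days held (19 August – 31 October 2013): 74 out of 365
Tax = $177000 × 4.05% × 74/365 = $1453.3397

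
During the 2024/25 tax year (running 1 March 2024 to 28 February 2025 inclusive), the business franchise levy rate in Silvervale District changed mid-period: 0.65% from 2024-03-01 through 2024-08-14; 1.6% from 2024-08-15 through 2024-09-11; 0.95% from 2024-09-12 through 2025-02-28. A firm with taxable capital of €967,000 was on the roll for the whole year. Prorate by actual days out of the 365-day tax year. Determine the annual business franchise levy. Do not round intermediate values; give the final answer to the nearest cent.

€8,341.37

2024-03-01 to 2024-08-14: 167 days at 0.65% → €967,000 × 0.65% × 167/365 = €2,875.8315
2024-08-15 to 2024-09-11: 28 days at 1.6% → €967,000 × 1.6% × 28/365 = €1,186.8932
2024-09-12 to 2025-02-28: 170 days at 0.95% → €967,000 × 0.95% × 170/365 = €4,278.6438
Total = €8,341.3685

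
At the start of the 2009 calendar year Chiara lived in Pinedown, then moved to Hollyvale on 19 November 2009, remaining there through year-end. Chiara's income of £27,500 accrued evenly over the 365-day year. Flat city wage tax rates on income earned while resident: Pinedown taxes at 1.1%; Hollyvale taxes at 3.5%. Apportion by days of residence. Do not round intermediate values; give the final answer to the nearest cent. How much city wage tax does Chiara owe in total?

£380.25

Pinedown, 1 January – 18 November 2009: 322 days → £27,500 × 1.1% × 322/365 = £266.8630
Hollyvale, 19 November – 31 December 2009: 43 days → £27,500 × 3.5% × 43/365 = £113.3904
Total = £380.2534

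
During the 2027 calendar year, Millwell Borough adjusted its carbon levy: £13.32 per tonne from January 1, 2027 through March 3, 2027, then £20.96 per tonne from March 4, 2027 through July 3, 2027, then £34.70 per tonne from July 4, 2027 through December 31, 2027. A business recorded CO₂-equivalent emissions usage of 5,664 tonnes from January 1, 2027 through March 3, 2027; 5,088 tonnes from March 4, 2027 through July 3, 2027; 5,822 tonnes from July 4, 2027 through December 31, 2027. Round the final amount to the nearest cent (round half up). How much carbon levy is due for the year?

£384,112.36

January 1 – March 3, 2027: 5,664 tonnes at £13.32/tonne → £75,444.48
March 4 – July 3, 2027: 5,088 tonnes at £20.96/tonne → £106,644.48
July 4 – December 31, 2027: 5,822 tonnes at £34.70/tonne → £202,023.40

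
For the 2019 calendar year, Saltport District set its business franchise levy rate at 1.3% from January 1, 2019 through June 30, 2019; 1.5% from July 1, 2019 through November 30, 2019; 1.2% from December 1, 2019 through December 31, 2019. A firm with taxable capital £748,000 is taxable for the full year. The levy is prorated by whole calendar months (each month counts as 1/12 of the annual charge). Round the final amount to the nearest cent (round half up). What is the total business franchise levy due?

January 1 – June 30, 2019: 6 months at 1.3% → £748,000 × 1.3% × 6/12 = £4,862.0000
July 1 – November 30, 2019: 5 months at 1.5% → £748,000 × 1.5% × 5/12 = £4,675.0000
December 1 – December 31, 2019: 1 month at 1.2% → £748,000 × 1.2% × 1/12 = £748.0000
Total = £10,285.0000

£10,285.00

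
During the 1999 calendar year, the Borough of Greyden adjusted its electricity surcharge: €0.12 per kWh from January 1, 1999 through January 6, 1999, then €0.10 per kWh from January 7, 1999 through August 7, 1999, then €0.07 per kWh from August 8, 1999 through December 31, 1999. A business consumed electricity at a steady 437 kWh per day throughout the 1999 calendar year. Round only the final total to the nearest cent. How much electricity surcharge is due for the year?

€14,088.88

January 1 – January 6, 1999: 6 days × 437 kWh/day = 2,622 kWh at €0.12/kWh → €314.64
January 7 – August 7, 1999: 213 days × 437 kWh/day = 93,081 kWh at €0.10/kWh → €9,308.10
August 8 – December 31, 1999: 146 days × 437 kWh/day = 63,802 kWh at €0.07/kWh → €4,466.14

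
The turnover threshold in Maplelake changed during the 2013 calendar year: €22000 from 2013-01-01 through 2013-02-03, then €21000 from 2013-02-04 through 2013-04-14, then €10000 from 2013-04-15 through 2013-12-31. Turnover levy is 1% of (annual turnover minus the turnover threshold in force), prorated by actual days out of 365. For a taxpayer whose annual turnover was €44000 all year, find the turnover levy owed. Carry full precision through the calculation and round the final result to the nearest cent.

€307.73

2013-01-01 to 2013-02-03: 34 days, exemption €22000 → (€44000 − €22000) × 1% × 34/365 = €20.4932
2013-02-04 to 2013-04-14: 70 days, exemption €21000 → (€44000 − €21000) × 1% × 70/365 = €44.1096
2013-04-15 to 2013-12-31: 261 days, exemption €10000 → (€44000 − €10000) × 1% × 261/365 = €243.1233
Total = €307.7260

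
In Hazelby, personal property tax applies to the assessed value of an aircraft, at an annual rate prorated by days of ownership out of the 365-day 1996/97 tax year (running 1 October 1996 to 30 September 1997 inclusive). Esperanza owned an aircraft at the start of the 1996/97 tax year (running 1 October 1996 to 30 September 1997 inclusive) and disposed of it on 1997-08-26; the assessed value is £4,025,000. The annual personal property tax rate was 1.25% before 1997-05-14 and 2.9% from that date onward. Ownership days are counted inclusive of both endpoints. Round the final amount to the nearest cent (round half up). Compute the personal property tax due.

£64,592.98

1996-10-01 to 1997-05-13: 225 days at 1.25% → £4,025,000 × 1.25% × 225/365 = £31,014.5548
1997-05-14 to 1997-08-26: 105 days at 2.9% → £4,025,000 × 2.9% × 105/365 = £33,578.4247
Total = £64,592.9795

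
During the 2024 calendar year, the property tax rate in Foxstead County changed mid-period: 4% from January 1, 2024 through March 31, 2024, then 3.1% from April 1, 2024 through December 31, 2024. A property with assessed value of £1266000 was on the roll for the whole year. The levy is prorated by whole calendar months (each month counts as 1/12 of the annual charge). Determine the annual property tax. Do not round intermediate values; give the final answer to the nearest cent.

£42094.50

January 1 – March 31, 2024: 3 months at 4% → £1266000 × 4% × 3/12 = £12660.0000
April 1 – December 31, 2024: 9 months at 3.1% → £1266000 × 3.1% × 9/12 = £29434.5000
Total = £42094.5000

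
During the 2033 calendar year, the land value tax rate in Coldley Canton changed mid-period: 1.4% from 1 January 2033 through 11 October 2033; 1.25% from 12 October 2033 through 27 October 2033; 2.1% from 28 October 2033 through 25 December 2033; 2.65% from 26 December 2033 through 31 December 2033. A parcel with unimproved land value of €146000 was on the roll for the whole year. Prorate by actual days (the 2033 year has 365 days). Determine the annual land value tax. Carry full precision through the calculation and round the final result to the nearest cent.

€2229.60

1 January – 11 October 2033: 284 days at 1.4% → €146000 × 1.4% × 284/365 = €1590.4000
12 October – 27 October 2033: 16 days at 1.25% → €146000 × 1.25% × 16/365 = €80.0000
28 October – 25 December 2033: 59 days at 2.1% → €146000 × 2.1% × 59/365 = €495.6000
26 December – 31 December 2033: 6 days at 2.65% → €146000 × 2.65% × 6/365 = €63.6000
Total = €2229.6000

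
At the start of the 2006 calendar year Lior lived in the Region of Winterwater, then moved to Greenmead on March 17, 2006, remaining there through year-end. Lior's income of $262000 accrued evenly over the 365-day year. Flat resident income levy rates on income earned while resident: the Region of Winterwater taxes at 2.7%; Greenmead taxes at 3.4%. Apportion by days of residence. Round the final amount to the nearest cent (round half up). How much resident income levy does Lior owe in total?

The Region of Winterwater, January 1 – March 16, 2006: 75 days → $262000 × 2.7% × 75/365 = $1453.5616
Greenmead, March 17 – December 31, 2006: 290 days → $262000 × 3.4% × 290/365 = $7077.5890
Total = $8531.1507

$8531.15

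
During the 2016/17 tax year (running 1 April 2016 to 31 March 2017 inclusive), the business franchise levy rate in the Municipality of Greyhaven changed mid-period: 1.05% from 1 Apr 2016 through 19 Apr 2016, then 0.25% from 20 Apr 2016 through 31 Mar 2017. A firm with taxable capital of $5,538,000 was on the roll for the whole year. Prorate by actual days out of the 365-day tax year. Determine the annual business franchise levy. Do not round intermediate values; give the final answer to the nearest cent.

1 Apr – 19 Apr 2016: 19 days at 1.05% → $5,538,000 × 1.05% × 19/365 = $3,026.9342
20 Apr 2016 – 31 Mar 2017: 346 days at 0.25% → $5,538,000 × 0.25% × 346/365 = $13,124.3014
Total = $16,151.2356

$16,151.24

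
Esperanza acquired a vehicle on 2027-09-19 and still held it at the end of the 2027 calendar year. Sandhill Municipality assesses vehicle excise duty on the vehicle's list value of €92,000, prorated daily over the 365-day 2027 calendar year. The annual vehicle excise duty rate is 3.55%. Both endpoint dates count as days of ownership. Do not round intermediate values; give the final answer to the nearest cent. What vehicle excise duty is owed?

€930.59

Days held (2027-09-19 to 2027-12-31): 104 out of 365
Tax = €92,000 × 3.55% × 104/365 = €930.5863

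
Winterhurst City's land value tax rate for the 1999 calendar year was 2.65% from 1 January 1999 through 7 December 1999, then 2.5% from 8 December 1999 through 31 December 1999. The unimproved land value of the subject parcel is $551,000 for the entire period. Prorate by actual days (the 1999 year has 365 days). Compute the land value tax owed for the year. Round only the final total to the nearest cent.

1 January – 7 December 1999: 341 days at 2.65% → $551,000 × 2.65% × 341/365 = $13,641.4014
8 December – 31 December 1999: 24 days at 2.5% → $551,000 × 2.5% × 24/365 = $905.7534
Total = $14,547.1548

$14,547.15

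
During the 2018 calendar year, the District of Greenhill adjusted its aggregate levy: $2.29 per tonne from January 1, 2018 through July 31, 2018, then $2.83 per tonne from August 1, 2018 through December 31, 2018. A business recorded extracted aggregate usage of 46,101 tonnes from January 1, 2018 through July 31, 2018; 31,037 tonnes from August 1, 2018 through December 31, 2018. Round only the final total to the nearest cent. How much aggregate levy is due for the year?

January 1 – July 31, 2018: 46,101 tonnes at $2.29/tonne → $105571.29
August 1 – December 31, 2018: 31,037 tonnes at $2.83/tonne → $87834.71

$193406.00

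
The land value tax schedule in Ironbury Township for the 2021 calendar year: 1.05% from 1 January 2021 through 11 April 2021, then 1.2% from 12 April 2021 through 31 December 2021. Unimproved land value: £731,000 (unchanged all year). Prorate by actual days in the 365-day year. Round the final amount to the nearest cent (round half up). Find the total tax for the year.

£8,468.58

1 January – 11 April 2021: 101 days at 1.05% → £731,000 × 1.05% × 101/365 = £2,123.9055
12 April – 31 December 2021: 264 days at 1.2% → £731,000 × 1.2% × 264/365 = £6,344.6795
Total = £8,468.5849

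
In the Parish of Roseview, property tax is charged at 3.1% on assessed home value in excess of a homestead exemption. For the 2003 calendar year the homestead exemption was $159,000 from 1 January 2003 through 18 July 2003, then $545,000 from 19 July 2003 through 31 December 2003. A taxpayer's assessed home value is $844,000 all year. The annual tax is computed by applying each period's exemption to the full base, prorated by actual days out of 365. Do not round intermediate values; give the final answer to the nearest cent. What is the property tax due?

1 January – 18 July 2003: 199 days, exemption $159,000 → ($844,000 − $159,000) × 3.1% × 199/365 = $11,577.4384
19 July – 31 December 2003: 166 days, exemption $545,000 → ($844,000 − $545,000) × 3.1% × 166/365 = $4,215.4904
Total = $15,792.9288

$15,792.93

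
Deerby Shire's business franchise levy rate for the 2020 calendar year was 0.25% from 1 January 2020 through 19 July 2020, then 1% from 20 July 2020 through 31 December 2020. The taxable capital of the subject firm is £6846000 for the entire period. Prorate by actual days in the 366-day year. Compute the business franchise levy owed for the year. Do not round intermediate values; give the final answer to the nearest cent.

1 January – 19 July 2020: 201 days at 0.25% → £6846000 × 0.25% × 201/366 = £9399.2213
20 July – 31 December 2020: 165 days at 1% → £6846000 × 1% × 165/366 = £30863.1148
Total = £40262.3361

£40262.34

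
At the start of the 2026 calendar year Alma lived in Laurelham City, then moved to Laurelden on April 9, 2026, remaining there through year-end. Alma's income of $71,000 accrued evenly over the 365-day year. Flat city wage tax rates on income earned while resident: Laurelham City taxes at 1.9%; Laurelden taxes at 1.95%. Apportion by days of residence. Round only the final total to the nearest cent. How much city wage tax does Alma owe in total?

Laurelham City, January 1 – April 8, 2026: 98 days → $71,000 × 1.9% × 98/365 = $362.1973
Laurelden, April 9 – December 31, 2026: 267 days → $71,000 × 1.95% × 267/365 = $1,012.7712
Total = $1,374.9685

$1,374.97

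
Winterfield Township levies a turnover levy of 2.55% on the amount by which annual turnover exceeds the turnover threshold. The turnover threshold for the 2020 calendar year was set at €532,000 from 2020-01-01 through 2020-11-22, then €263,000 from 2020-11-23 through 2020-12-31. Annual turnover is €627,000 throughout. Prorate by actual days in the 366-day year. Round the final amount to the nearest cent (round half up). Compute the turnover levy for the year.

2020-01-01 to 2020-11-22: 327 days, exemption €532,000 → (€627,000 − €532,000) × 2.55% × 327/366 = €2,164.3648
2020-11-23 to 2020-12-31: 39 days, exemption €263,000 → (€627,000 − €263,000) × 2.55% × 39/366 = €989.0656
Total = €3,153.4303

€3,153.43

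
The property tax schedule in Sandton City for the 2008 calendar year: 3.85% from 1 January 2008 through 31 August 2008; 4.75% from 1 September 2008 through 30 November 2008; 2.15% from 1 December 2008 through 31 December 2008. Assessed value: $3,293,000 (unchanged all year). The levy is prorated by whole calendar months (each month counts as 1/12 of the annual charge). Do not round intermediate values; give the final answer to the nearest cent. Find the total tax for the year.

1 January – 31 August 2008: 8 months at 3.85% → $3,293,000 × 3.85% × 8/12 = $84,520.3333
1 September – 30 November 2008: 3 months at 4.75% → $3,293,000 × 4.75% × 3/12 = $39,104.3750
1 December – 31 December 2008: 1 month at 2.15% → $3,293,000 × 2.15% × 1/12 = $5,899.9583
Total = $129,524.6667

$129,524.67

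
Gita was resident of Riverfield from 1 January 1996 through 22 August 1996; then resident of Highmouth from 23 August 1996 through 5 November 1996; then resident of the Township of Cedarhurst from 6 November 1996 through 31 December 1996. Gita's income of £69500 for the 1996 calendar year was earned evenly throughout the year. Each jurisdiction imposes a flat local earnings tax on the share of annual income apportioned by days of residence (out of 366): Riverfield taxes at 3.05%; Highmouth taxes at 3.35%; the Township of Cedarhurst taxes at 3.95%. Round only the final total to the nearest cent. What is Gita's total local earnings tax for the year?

Riverfield, 1 January – 22 August 1996: 235 days → £69500 × 3.05% × 235/366 = £1361.0417
Highmouth, 23 August – 5 November 1996: 75 days → £69500 × 3.35% × 75/366 = £477.1004
The Township of Cedarhurst, 6 November – 31 December 1996: 56 days → £69500 × 3.95% × 56/366 = £420.0383
Total = £2258.1803

£2258.18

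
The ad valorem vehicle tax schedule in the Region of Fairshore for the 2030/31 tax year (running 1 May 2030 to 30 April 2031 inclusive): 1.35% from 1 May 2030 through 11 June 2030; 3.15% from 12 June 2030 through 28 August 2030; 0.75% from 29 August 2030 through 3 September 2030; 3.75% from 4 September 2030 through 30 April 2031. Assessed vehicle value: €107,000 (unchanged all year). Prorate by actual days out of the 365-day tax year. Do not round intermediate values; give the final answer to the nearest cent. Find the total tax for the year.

€3,527.04

1 May – 11 June 2030: 42 days at 1.35% → €107,000 × 1.35% × 42/365 = €166.2164
12 June – 28 August 2030: 78 days at 3.15% → €107,000 × 3.15% × 78/365 = €720.2712
29 August – 3 September 2030: 6 days at 0.75% → €107,000 × 0.75% × 6/365 = €13.1918
4 September 2030 – 30 April 2031: 239 days at 3.75% → €107,000 × 3.75% × 239/365 = €2,627.3630
Total = €3,527.0425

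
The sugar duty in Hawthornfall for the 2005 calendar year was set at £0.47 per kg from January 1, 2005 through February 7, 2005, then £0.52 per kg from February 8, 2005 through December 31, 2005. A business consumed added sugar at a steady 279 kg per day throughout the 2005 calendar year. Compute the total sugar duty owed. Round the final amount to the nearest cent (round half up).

January 1 – February 7, 2005: 38 days × 279 kg/day = 10,602 kg at £0.47/kg → £4,982.94
February 8 – December 31, 2005: 327 days × 279 kg/day = 91,233 kg at £0.52/kg → £47,441.16

£52,424.10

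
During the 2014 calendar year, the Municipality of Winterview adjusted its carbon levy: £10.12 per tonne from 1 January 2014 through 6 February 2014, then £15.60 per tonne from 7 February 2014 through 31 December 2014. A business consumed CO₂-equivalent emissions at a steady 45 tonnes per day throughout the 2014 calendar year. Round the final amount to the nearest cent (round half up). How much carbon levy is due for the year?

1 January – 6 February 2014: 37 days × 45 tonnes/day = 1,665 tonnes at £10.12/tonne → £16849.80
7 February – 31 December 2014: 328 days × 45 tonnes/day = 14,760 tonnes at £15.60/tonne → £230256.00

£247105.80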